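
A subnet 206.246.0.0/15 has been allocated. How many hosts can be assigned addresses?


Host bits = 32 - 15 = 17
Total addresses = 2^17 = 131072
Usable = total - 2 (network and broadcast)
Usable hosts: 131070


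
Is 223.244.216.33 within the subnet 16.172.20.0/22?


Subnet network: 16.172.20.0
Test IP AND mask: 223.244.216.0
No, 223.244.216.33 is not in 16.172.20.0/22


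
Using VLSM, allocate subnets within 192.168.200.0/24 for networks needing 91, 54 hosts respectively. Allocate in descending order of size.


91 hosts -> /25 (126 usable): 192.168.200.0/25
54 hosts -> /26 (62 usable): 192.168.200.128/26
Allocation: 192.168.200.0/25 (91 hosts, 126 usable); 192.168.200.128/26 (54 hosts, 62 usable)


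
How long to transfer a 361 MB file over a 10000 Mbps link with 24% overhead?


Effective throughput = 10000 * (1 - 24/100) = 7600 Mbps
File size in Mb = 361 * 8 = 2888 Mb
Time = 2888 / 7600
Time = 0.38 seconds


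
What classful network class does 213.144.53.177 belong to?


First octet: 213
Binary: 11010101
110xxxxx -> Class C (192-223)
Class C, default mask 255.255.255.0 (/24)


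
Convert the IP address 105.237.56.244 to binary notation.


105 = 01101001
237 = 11101101
56 = 00111000
244 = 11110100
Binary: 01101001.11101101.00111000.11110100


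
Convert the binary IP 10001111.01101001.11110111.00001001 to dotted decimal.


10001111 = 143
01101001 = 105
11110111 = 247
00001001 = 9
IP: 143.105.247.9


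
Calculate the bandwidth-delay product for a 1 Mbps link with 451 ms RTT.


BDP = bandwidth * RTT
= 1 Mbps * 451 ms
= 1 * 1e6 * 451 / 1000 bits
= 451000 bits
= 56375 bytes
= 55.0537 KB
BDP = 451000 bits (56375 bytes)


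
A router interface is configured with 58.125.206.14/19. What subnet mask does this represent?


/19 means 19 network bits, 13 host bits
Binary: 11111111111111111110000000000000
Mask: 255.255.224.0


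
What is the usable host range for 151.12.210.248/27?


Network: 151.12.210.224
Broadcast: 151.12.210.255
First usable = network + 1
Last usable = broadcast - 1
Range: 151.12.210.225 to 151.12.210.254


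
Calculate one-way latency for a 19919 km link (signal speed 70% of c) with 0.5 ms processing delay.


Speed = 0.7 * 3e5 km/s = 210000 km/s
Propagation delay = 19919 / 210000 = 0.0949 s = 94.8524 ms
Processing delay = 0.5 ms
Total one-way latency = 95.3524 ms


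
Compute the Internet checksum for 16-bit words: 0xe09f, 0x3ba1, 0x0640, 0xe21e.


Sum all words (with carry folding):
+ 0xe09f = 0xe09f
+ 0x3ba1 = 0x1c41
+ 0x0640 = 0x2281
+ 0xe21e = 0x04a0
One's complement: ~0x04a0
Checksum = 0xfb5f


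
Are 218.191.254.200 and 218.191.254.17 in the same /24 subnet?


Mask: 255.255.255.0
218.191.254.200 AND mask = 218.191.254.0
218.191.254.17 AND mask = 218.191.254.0
Yes, same subnet (218.191.254.0)


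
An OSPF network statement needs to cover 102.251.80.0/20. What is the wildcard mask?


Subnet mask: 255.255.240.0
Wildcard = 255.255.255.255 - subnet mask
255 - 255 = 0
255 - 255 = 0
255 - 240 = 15
255 - 0 = 255
Wildcard: 0.0.15.255


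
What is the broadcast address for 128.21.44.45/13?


Network: 128.16.0.0/13
Host bits = 19
Set all host bits to 1:
Broadcast: 128.23.255.255


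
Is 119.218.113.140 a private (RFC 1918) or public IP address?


RFC 1918 private ranges:
  10.0.0.0/8 (10.0.0.0 - 10.255.255.255)
  172.16.0.0/12 (172.16.0.0 - 172.31.255.255)
  192.168.0.0/16 (192.168.0.0 - 192.168.255.255)
Public (not in any RFC 1918 range)


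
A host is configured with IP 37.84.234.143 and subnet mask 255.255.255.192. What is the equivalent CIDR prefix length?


Binary: 11111111.11111111.11111111.11000000
Count leading 1s
Prefix: /26


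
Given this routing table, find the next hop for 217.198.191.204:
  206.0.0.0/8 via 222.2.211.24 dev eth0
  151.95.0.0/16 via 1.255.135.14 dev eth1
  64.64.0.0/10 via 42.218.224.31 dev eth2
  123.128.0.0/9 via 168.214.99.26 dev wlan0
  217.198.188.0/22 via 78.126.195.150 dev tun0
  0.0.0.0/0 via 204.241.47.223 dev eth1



Longest prefix match for 217.198.191.204:
  /8 206.0.0.0: no
  /16 151.95.0.0: no
  /10 64.64.0.0: no
  /9 123.128.0.0: no
  /22 217.198.188.0: MATCH
  /0 0.0.0.0: MATCH
Selected: next-hop 78.126.195.150 via tun0 (matched /22)


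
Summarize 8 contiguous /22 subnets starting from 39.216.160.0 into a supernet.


Original prefix: /22
Number of subnets: 8 = 2^3
New prefix = 22 - 3 = 19
Supernet: 39.216.160.0/19


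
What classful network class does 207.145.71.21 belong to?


First octet: 207
Binary: 11001111
110xxxxx -> Class C (192-223)
Class C, default mask 255.255.255.0 (/24)


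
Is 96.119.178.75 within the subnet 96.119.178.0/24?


Subnet network: 96.119.178.0
Test IP AND mask: 96.119.178.0
Yes, 96.119.178.75 is in 96.119.178.0/24


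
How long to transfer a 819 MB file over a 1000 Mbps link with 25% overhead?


Effective throughput = 1000 * (1 - 25/100) = 750 Mbps
File size in Mb = 819 * 8 = 6552 Mb
Time = 6552 / 750
Time = 8.736 seconds


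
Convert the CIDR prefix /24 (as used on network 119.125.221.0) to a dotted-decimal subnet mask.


/24 means 24 network bits, 8 host bits
Binary: 11111111111111111111111100000000
Mask: 255.255.255.0


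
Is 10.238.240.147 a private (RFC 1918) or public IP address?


RFC 1918 private ranges:
  10.0.0.0/8 (10.0.0.0 - 10.255.255.255)
  172.16.0.0/12 (172.16.0.0 - 172.31.255.255)
  192.168.0.0/16 (192.168.0.0 - 192.168.255.255)
Private (in 10.0.0.0/8)


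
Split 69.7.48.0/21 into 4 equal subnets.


New prefix = 21 + 2 = 23
Each subnet has 512 addresses
  69.7.48.0/23
  69.7.50.0/23
  69.7.52.0/23
  69.7.54.0/23
Subnets: 69.7.48.0/23, 69.7.50.0/23, 69.7.52.0/23, 69.7.54.0/23


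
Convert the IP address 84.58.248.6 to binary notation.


84 = 01010100
58 = 00111010
248 = 11111000
6 = 00000110
Binary: 01010100.00111010.11111000.00000110


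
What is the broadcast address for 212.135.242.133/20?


Network: 212.135.240.0/20
Host bits = 12
Set all host bits to 1:
Broadcast: 212.135.255.255


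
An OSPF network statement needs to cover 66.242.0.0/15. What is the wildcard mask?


Subnet mask: 255.254.0.0
Wildcard = 255.255.255.255 - subnet mask
255 - 255 = 0
255 - 254 = 1
255 - 0 = 255
255 - 0 = 255
Wildcard: 0.1.255.255


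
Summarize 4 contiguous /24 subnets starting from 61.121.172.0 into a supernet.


Original prefix: /24
Number of subnets: 4 = 2^2
New prefix = 24 - 2 = 22
Supernet: 61.121.172.0/22


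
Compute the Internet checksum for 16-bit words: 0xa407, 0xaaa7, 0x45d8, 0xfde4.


Sum all words (with carry folding):
+ 0xa407 = 0xa407
+ 0xaaa7 = 0x4eaf
+ 0x45d8 = 0x9487
+ 0xfde4 = 0x926c
One's complement: ~0x926c
Checksum = 0x6d93


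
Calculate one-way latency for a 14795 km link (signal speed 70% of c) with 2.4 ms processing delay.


Speed = 0.7 * 3e5 km/s = 210000 km/s
Propagation delay = 14795 / 210000 = 0.0705 s = 70.4524 ms
Processing delay = 2.4 ms
Total one-way latency = 72.8524 ms


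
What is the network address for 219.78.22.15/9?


IP:   11011011.01001110.00010110.00001111
Mask: 11111111.10000000.00000000.00000000
AND operation:
Net:  11011011.00000000.00000000.00000000
Network: 219.0.0.0/9


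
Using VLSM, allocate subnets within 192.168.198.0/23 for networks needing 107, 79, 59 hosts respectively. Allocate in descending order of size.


107 hosts -> /25 (126 usable): 192.168.198.0/25
79 hosts -> /25 (126 usable): 192.168.198.128/25
59 hosts -> /26 (62 usable): 192.168.199.0/26
Allocation: 192.168.198.0/25 (107 hosts, 126 usable); 192.168.198.128/25 (79 hosts, 126 usable); 192.168.199.0/26 (59 hosts, 62 usable)


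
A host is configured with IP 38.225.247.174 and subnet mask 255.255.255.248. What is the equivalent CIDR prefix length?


Binary: 11111111.11111111.11111111.11111000
Count leading 1s
Prefix: /29


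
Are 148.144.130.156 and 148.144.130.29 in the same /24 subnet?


Mask: 255.255.255.0
148.144.130.156 AND mask = 148.144.130.0
148.144.130.29 AND mask = 148.144.130.0
Yes, same subnet (148.144.130.0)


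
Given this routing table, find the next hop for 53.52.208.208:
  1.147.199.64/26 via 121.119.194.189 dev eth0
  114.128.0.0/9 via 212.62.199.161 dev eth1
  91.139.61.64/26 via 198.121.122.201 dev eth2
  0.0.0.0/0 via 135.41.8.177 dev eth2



Longest prefix match for 53.52.208.208:
  /26 1.147.199.64: no
  /9 114.128.0.0: no
  /26 91.139.61.64: no
  /0 0.0.0.0: MATCH
Selected: next-hop 135.41.8.177 via eth2 (matched /0)


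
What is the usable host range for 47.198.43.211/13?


Network: 47.192.0.0
Broadcast: 47.199.255.255
First usable = network + 1
Last usable = broadcast - 1
Range: 47.192.0.1 to 47.199.255.254


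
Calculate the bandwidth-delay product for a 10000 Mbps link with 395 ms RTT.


BDP = bandwidth * RTT
= 10000 Mbps * 395 ms
= 10000 * 1e6 * 395 / 1000 bits
= 3950000000 bits
= 493750000 bytes
= 482177.7344 KB
BDP = 3950000000 bits (493750000 bytes)


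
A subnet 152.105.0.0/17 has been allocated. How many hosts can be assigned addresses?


Host bits = 32 - 17 = 15
Total addresses = 2^15 = 32768
Usable = total - 2 (network and broadcast)
Usable hosts: 32766


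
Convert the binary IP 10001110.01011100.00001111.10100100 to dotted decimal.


10001110 = 142
01011100 = 92
00001111 = 15
10100100 = 164
IP: 142.92.15.164


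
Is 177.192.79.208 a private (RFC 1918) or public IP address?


RFC 1918 private ranges:
  10.0.0.0/8 (10.0.0.0 - 10.255.255.255)
  172.16.0.0/12 (172.16.0.0 - 172.31.255.255)
  192.168.0.0/16 (192.168.0.0 - 192.168.255.255)
Public (not in any RFC 1918 range)


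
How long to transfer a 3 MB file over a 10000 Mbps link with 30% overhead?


Effective throughput = 10000 * (1 - 30/100) = 7000 Mbps
File size in Mb = 3 * 8 = 24 Mb
Time = 24 / 7000
Time = 0.0034 seconds


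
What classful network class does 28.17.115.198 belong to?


First octet: 28
Binary: 00011100
0xxxxxxx -> Class A (1-126)
Class A, default mask 255.0.0.0 (/8)


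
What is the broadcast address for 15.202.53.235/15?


Network: 15.202.0.0/15
Host bits = 17
Set all host bits to 1:
Broadcast: 15.203.255.255


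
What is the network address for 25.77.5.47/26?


IP:   00011001.01001101.00000101.00101111
Mask: 11111111.11111111.11111111.11000000
AND operation:
Net:  00011001.01001101.00000101.00000000
Network: 25.77.5.0/26


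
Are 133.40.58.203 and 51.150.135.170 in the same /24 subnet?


Mask: 255.255.255.0
133.40.58.203 AND mask = 133.40.58.0
51.150.135.170 AND mask = 51.150.135.0
No, different subnets (133.40.58.0 vs 51.150.135.0)


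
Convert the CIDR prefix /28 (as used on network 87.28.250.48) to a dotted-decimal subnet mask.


/28 means 28 network bits, 4 host bits
Binary: 11111111111111111111111111110000
Mask: 255.255.255.240


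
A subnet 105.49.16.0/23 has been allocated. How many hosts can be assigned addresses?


Host bits = 32 - 23 = 9
Total addresses = 2^9 = 512
Usable = total - 2 (network and broadcast)
Usable hosts: 510


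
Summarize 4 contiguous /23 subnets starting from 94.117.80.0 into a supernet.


Original prefix: /23
Number of subnets: 4 = 2^2
New prefix = 23 - 2 = 21
Supernet: 94.117.80.0/21


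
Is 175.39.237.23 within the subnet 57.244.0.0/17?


Subnet network: 57.244.0.0
Test IP AND mask: 175.39.128.0
No, 175.39.237.23 is not in 57.244.0.0/17


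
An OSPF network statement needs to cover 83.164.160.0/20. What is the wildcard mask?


Subnet mask: 255.255.240.0
Wildcard = 255.255.255.255 - subnet mask
255 - 255 = 0
255 - 255 = 0
255 - 240 = 15
255 - 0 = 255
Wildcard: 0.0.15.255


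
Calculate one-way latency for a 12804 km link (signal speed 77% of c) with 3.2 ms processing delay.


Speed = 0.77 * 3e5 km/s = 231000 km/s
Propagation delay = 12804 / 231000 = 0.0554 s = 55.4286 ms
Processing delay = 3.2 ms
Total one-way latency = 58.6286 ms


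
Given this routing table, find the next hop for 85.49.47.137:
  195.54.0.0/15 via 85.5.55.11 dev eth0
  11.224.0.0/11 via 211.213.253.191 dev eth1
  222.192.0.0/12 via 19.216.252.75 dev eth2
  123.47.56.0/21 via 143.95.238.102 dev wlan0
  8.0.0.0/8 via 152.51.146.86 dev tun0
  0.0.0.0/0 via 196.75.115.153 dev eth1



Longest prefix match for 85.49.47.137:
  /15 195.54.0.0: no
  /11 11.224.0.0: no
  /12 222.192.0.0: no
  /21 123.47.56.0: no
  /8 8.0.0.0: no
  /0 0.0.0.0: MATCH
Selected: next-hop 196.75.115.153 via eth1 (matched /0)


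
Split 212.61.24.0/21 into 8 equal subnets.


New prefix = 21 + 3 = 24
Each subnet has 256 addresses
  212.61.24.0/24
  212.61.25.0/24
  212.61.26.0/24
  212.61.27.0/24
  212.61.28.0/24
  212.61.29.0/24
  212.61.30.0/24
  212.61.31.0/24
Subnets: 212.61.24.0/24, 212.61.25.0/24, 212.61.26.0/24, 212.61.27.0/24, 212.61.28.0/24, 212.61.29.0/24, 212.61.30.0/24, 212.61.31.0/24


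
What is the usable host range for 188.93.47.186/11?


Network: 188.64.0.0
Broadcast: 188.95.255.255
First usable = network + 1
Last usable = broadcast - 1
Range: 188.64.0.1 to 188.95.255.254


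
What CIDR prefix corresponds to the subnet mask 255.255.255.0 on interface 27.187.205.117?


Binary: 11111111.11111111.11111111.00000000
Count leading 1s
Prefix: /24


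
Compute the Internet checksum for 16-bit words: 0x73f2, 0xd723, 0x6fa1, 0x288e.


Sum all words (with carry folding):
+ 0x73f2 = 0x73f2
+ 0xd723 = 0x4b16
+ 0x6fa1 = 0xbab7
+ 0x288e = 0xe345
One's complement: ~0xe345
Checksum = 0x1cba


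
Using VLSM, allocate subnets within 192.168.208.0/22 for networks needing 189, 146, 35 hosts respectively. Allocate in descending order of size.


189 hosts -> /24 (254 usable): 192.168.208.0/24
146 hosts -> /24 (254 usable): 192.168.209.0/24
35 hosts -> /26 (62 usable): 192.168.210.0/26
Allocation: 192.168.208.0/24 (189 hosts, 254 usable); 192.168.209.0/24 (146 hosts, 254 usable); 192.168.210.0/26 (35 hosts, 62 usable)


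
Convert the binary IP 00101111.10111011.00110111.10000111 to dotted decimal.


00101111 = 47
10111011 = 187
00110111 = 55
10000111 = 135
IP: 47.187.55.135


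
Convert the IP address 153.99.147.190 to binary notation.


153 = 10011001
99 = 01100011
147 = 10010011
190 = 10111110
Binary: 10011001.01100011.10010011.10111110


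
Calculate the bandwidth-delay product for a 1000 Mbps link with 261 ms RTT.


BDP = bandwidth * RTT
= 1000 Mbps * 261 ms
= 1000 * 1e6 * 261 / 1000 bits
= 261000000 bits
= 32625000 bytes
= 31860.3516 KB
BDP = 261000000 bits (32625000 bytes)


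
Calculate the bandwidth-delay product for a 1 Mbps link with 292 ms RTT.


BDP = bandwidth * RTT
= 1 Mbps * 292 ms
= 1 * 1e6 * 292 / 1000 bits
= 292000 bits
= 36500 bytes
= 35.6445 KB
BDP = 292000 bits (36500 bytes)


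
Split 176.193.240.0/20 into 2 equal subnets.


New prefix = 20 + 1 = 21
Each subnet has 2048 addresses
  176.193.240.0/21
  176.193.248.0/21
Subnets: 176.193.240.0/21, 176.193.248.0/21


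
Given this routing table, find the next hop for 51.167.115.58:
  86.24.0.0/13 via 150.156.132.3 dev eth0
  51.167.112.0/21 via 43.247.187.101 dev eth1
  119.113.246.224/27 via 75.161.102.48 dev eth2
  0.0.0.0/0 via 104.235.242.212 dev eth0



Longest prefix match for 51.167.115.58:
  /13 86.24.0.0: no
  /21 51.167.112.0: MATCH
  /27 119.113.246.224: no
  /0 0.0.0.0: MATCH
Selected: next-hop 43.247.187.101 via eth1 (matched /21)


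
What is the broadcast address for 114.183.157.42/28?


Network: 114.183.157.32/28
Host bits = 4
Set all host bits to 1:
Broadcast: 114.183.157.47


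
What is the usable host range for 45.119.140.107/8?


Network: 45.0.0.0
Broadcast: 45.255.255.255
First usable = network + 1
Last usable = broadcast - 1
Range: 45.0.0.1 to 45.255.255.254


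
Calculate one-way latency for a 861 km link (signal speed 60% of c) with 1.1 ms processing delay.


Speed = 0.6 * 3e5 km/s = 180000 km/s
Propagation delay = 861 / 180000 = 0.0048 s = 4.7833 ms
Processing delay = 1.1 ms
Total one-way latency = 5.8833 ms


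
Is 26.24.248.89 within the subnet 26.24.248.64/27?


Subnet network: 26.24.248.64
Test IP AND mask: 26.24.248.64
Yes, 26.24.248.89 is in 26.24.248.64/27


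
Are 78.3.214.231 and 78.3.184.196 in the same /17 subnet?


Mask: 255.255.128.0
78.3.214.231 AND mask = 78.3.128.0
78.3.184.196 AND mask = 78.3.128.0
Yes, same subnet (78.3.128.0)


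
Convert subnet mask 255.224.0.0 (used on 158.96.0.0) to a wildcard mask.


Subnet mask: 255.224.0.0
Wildcard = 255.255.255.255 - subnet mask
255 - 255 = 0
255 - 224 = 31
255 - 0 = 255
255 - 0 = 255
Wildcard: 0.31.255.255


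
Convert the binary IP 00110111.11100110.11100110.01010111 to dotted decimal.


00110111 = 55
11100110 = 230
11100110 = 230
01010111 = 87
IP: 55.230.230.87


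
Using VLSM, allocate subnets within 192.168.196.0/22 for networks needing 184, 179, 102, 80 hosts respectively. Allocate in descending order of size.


184 hosts -> /24 (254 usable): 192.168.196.0/24
179 hosts -> /24 (254 usable): 192.168.197.0/24
102 hosts -> /25 (126 usable): 192.168.198.0/25
80 hosts -> /25 (126 usable): 192.168.198.128/25
Allocation: 192.168.196.0/24 (184 hosts, 254 usable); 192.168.197.0/24 (179 hosts, 254 usable); 192.168.198.0/25 (102 hosts, 126 usable); 192.168.198.128/25 (80 hosts, 126 usable)


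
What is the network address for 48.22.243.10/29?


IP:   00110000.00010110.11110011.00001010
Mask: 11111111.11111111.11111111.11111000
AND operation:
Net:  00110000.00010110.11110011.00001000
Network: 48.22.243.8/29


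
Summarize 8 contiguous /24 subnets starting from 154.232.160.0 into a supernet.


Original prefix: /24
Number of subnets: 8 = 2^3
New prefix = 24 - 3 = 21
Supernet: 154.232.160.0/21


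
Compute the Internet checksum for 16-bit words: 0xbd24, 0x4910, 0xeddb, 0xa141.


Sum all words (with carry folding):
+ 0xbd24 = 0xbd24
+ 0x4910 = 0x0635
+ 0xeddb = 0xf410
+ 0xa141 = 0x9552
One's complement: ~0x9552
Checksum = 0x6aad


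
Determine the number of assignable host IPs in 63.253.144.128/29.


Host bits = 32 - 29 = 3
Total addresses = 2^3 = 8
Usable = total - 2 (network and broadcast)
Usable hosts: 6


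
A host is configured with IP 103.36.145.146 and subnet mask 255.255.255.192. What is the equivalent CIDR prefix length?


Binary: 11111111.11111111.11111111.11000000
Count leading 1s
Prefix: /26


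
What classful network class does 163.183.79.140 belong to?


First octet: 163
Binary: 10100011
10xxxxxx -> Class B (128-191)
Class B, default mask 255.255.0.0 (/16)


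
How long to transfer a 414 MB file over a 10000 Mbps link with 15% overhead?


Effective throughput = 10000 * (1 - 15/100) = 8500 Mbps
File size in Mb = 414 * 8 = 3312 Mb
Time = 3312 / 8500
Time = 0.3896 seconds


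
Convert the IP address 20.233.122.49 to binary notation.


20 = 00010100
233 = 11101001
122 = 01111010
49 = 00110001
Binary: 00010100.11101001.01111010.00110001


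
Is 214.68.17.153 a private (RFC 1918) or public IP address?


RFC 1918 private ranges:
  10.0.0.0/8 (10.0.0.0 - 10.255.255.255)
  172.16.0.0/12 (172.16.0.0 - 172.31.255.255)
  192.168.0.0/16 (192.168.0.0 - 192.168.255.255)
Public (not in any RFC 1918 range)


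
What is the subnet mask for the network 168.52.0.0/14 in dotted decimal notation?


/14 means 14 network bits, 18 host bits
Binary: 11111111111111000000000000000000
Mask: 255.252.0.0


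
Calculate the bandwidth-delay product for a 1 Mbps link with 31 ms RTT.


BDP = bandwidth * RTT
= 1 Mbps * 31 ms
= 1 * 1e6 * 31 / 1000 bits
= 31000 bits
= 3875 bytes
= 3.7842 KB
BDP = 31000 bits (3875 bytes)


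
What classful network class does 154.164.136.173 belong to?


First octet: 154
Binary: 10011010
10xxxxxx -> Class B (128-191)
Class B, default mask 255.255.0.0 (/16)


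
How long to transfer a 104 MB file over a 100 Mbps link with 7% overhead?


Effective throughput = 100 * (1 - 7/100) = 93 Mbps
File size in Mb = 104 * 8 = 832 Mb
Time = 832 / 93
Time = 8.9462 seconds


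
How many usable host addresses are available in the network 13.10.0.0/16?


Host bits = 32 - 16 = 16
Total addresses = 2^16 = 65536
Usable = total - 2 (network and broadcast)
Usable hosts: 65534


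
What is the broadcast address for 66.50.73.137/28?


Network: 66.50.73.128/28
Host bits = 4
Set all host bits to 1:
Broadcast: 66.50.73.143


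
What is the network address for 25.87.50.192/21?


IP:   00011001.01010111.00110010.11000000
Mask: 11111111.11111111.11111000.00000000
AND operation:
Net:  00011001.01010111.00110000.00000000
Network: 25.87.48.0/21


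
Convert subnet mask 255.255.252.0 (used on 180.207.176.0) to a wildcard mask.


Subnet mask: 255.255.252.0
Wildcard = 255.255.255.255 - subnet mask
255 - 255 = 0
255 - 255 = 0
255 - 252 = 3
255 - 0 = 255
Wildcard: 0.0.3.255


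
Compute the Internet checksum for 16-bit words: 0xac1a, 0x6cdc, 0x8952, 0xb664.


Sum all words (with carry folding):
+ 0xac1a = 0xac1a
+ 0x6cdc = 0x18f7
+ 0x8952 = 0xa249
+ 0xb664 = 0x58ae
One's complement: ~0x58ae
Checksum = 0xa751


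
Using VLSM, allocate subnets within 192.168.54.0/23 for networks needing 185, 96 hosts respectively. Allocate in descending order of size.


185 hosts -> /24 (254 usable): 192.168.54.0/24
96 hosts -> /25 (126 usable): 192.168.55.0/25
Allocation: 192.168.54.0/24 (185 hosts, 254 usable); 192.168.55.0/25 (96 hosts, 126 usable)


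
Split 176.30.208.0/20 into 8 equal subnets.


New prefix = 20 + 3 = 23
Each subnet has 512 addresses
  176.30.208.0/23
  176.30.210.0/23
  176.30.212.0/23
  176.30.214.0/23
  176.30.216.0/23
  176.30.218.0/23
  176.30.220.0/23
  176.30.222.0/23
Subnets: 176.30.208.0/23, 176.30.210.0/23, 176.30.212.0/23, 176.30.214.0/23, 176.30.216.0/23, 176.30.218.0/23, 176.30.220.0/23, 176.30.222.0/23


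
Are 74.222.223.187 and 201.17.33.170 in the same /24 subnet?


Mask: 255.255.255.0
74.222.223.187 AND mask = 74.222.223.0
201.17.33.170 AND mask = 201.17.33.0
No, different subnets (74.222.223.0 vs 201.17.33.0)


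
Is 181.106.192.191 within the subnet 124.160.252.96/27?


Subnet network: 124.160.252.96
Test IP AND mask: 181.106.192.160
No, 181.106.192.191 is not in 124.160.252.96/27


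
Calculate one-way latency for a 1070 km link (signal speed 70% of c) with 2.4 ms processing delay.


Speed = 0.7 * 3e5 km/s = 210000 km/s
Propagation delay = 1070 / 210000 = 0.0051 s = 5.0952 ms
Processing delay = 2.4 ms
Total one-way latency = 7.4952 ms


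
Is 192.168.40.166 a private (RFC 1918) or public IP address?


RFC 1918 private ranges:
  10.0.0.0/8 (10.0.0.0 - 10.255.255.255)
  172.16.0.0/12 (172.16.0.0 - 172.31.255.255)
  192.168.0.0/16 (192.168.0.0 - 192.168.255.255)
Private (in 192.168.0.0/16)


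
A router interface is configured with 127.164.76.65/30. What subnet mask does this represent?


/30 means 30 network bits, 2 host bits
Binary: 11111111111111111111111111111100
Mask: 255.255.255.252


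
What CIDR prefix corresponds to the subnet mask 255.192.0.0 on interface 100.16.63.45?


Binary: 11111111.11000000.00000000.00000000
Count leading 1s
Prefix: /10


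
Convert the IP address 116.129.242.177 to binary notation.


116 = 01110100
129 = 10000001
242 = 11110010
177 = 10110001
Binary: 01110100.10000001.11110010.10110001


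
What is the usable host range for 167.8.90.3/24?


Network: 167.8.90.0
Broadcast: 167.8.90.255
First usable = network + 1
Last usable = broadcast - 1
Range: 167.8.90.1 to 167.8.90.254


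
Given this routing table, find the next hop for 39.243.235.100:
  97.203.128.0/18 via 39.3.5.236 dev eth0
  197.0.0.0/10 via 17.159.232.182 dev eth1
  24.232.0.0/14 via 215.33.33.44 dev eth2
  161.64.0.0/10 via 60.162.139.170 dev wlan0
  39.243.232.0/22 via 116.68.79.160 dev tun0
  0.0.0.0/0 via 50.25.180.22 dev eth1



Longest prefix match for 39.243.235.100:
  /18 97.203.128.0: no
  /10 197.0.0.0: no
  /14 24.232.0.0: no
  /10 161.64.0.0: no
  /22 39.243.232.0: MATCH
  /0 0.0.0.0: MATCH
Selected: next-hop 116.68.79.160 via tun0 (matched /22)


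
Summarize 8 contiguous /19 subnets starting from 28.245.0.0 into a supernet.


Original prefix: /19
Number of subnets: 8 = 2^3
New prefix = 19 - 3 = 16
Supernet: 28.245.0.0/16


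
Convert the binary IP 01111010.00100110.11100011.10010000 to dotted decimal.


01111010 = 122
00100110 = 38
11100011 = 227
10010000 = 144
IP: 122.38.227.144


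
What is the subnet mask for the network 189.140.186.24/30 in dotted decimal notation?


/30 means 30 network bits, 2 host bits
Binary: 11111111111111111111111111111100
Mask: 255.255.255.252


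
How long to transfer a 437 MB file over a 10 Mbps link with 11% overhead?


Effective throughput = 10 * (1 - 11/100) = 8.9 Mbps
File size in Mb = 437 * 8 = 3496 Mb
Time = 3496 / 8.9
Time = 392.809 seconds


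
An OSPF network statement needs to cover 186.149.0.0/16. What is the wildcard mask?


Subnet mask: 255.255.0.0
Wildcard = 255.255.255.255 - subnet mask
255 - 255 = 0
255 - 255 = 0
255 - 0 = 255
255 - 0 = 255
Wildcard: 0.0.255.255


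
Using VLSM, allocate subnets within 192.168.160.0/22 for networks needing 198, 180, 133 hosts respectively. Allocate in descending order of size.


198 hosts -> /24 (254 usable): 192.168.160.0/24
180 hosts -> /24 (254 usable): 192.168.161.0/24
133 hosts -> /24 (254 usable): 192.168.162.0/24
Allocation: 192.168.160.0/24 (198 hosts, 254 usable); 192.168.161.0/24 (180 hosts, 254 usable); 192.168.162.0/24 (133 hosts, 254 usable)


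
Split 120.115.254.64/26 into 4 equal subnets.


New prefix = 26 + 2 = 28
Each subnet has 16 addresses
  120.115.254.64/28
  120.115.254.80/28
  120.115.254.96/28
  120.115.254.112/28
Subnets: 120.115.254.64/28, 120.115.254.80/28, 120.115.254.96/28, 120.115.254.112/28


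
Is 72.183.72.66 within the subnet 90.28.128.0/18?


Subnet network: 90.28.128.0
Test IP AND mask: 72.183.64.0
No, 72.183.72.66 is not in 90.28.128.0/18


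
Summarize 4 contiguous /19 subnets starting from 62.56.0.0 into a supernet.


Original prefix: /19
Number of subnets: 4 = 2^2
New prefix = 19 - 2 = 17
Supernet: 62.56.0.0/17


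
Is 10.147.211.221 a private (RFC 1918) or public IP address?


RFC 1918 private ranges:
  10.0.0.0/8 (10.0.0.0 - 10.255.255.255)
  172.16.0.0/12 (172.16.0.0 - 172.31.255.255)
  192.168.0.0/16 (192.168.0.0 - 192.168.255.255)
Private (in 10.0.0.0/8)


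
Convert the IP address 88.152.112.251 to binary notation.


88 = 01011000
152 = 10011000
112 = 01110000
251 = 11111011
Binary: 01011000.10011000.01110000.11111011


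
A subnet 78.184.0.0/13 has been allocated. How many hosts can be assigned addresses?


Host bits = 32 - 13 = 19
Total addresses = 2^19 = 524288
Usable = total - 2 (network and broadcast)
Usable hosts: 524286


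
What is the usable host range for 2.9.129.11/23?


Network: 2.9.128.0
Broadcast: 2.9.129.255
First usable = network + 1
Last usable = broadcast - 1
Range: 2.9.128.1 to 2.9.129.254


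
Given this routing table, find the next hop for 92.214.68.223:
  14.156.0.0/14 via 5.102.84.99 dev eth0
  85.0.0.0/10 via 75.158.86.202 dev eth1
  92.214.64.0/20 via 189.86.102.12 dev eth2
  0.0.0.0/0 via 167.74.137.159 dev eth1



Longest prefix match for 92.214.68.223:
  /14 14.156.0.0: no
  /10 85.0.0.0: no
  /20 92.214.64.0: MATCH
  /0 0.0.0.0: MATCH
Selected: next-hop 189.86.102.12 via eth2 (matched /20)


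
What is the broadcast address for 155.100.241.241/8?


Network: 155.0.0.0/8
Host bits = 24
Set all host bits to 1:
Broadcast: 155.255.255.255


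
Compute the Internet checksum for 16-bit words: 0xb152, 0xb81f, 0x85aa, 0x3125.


Sum all words (with carry folding):
+ 0xb152 = 0xb152
+ 0xb81f = 0x6972
+ 0x85aa = 0xef1c
+ 0x3125 = 0x2042
One's complement: ~0x2042
Checksum = 0xdfbd


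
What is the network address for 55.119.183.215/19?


IP:   00110111.01110111.10110111.11010111
Mask: 11111111.11111111.11100000.00000000
AND operation:
Net:  00110111.01110111.10100000.00000000
Network: 55.119.160.0/19


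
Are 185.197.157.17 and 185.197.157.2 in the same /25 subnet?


Mask: 255.255.255.128
185.197.157.17 AND mask = 185.197.157.0
185.197.157.2 AND mask = 185.197.157.0
Yes, same subnet (185.197.157.0)


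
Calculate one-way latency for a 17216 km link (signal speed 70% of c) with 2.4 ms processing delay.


Speed = 0.7 * 3e5 km/s = 210000 km/s
Propagation delay = 17216 / 210000 = 0.082 s = 81.981 ms
Processing delay = 2.4 ms
Total one-way latency = 84.381 ms


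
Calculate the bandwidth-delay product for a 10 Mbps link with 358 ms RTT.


BDP = bandwidth * RTT
= 10 Mbps * 358 ms
= 10 * 1e6 * 358 / 1000 bits
= 3580000 bits
= 447500 bytes
= 437.0117 KB
BDP = 3580000 bits (447500 bytes)


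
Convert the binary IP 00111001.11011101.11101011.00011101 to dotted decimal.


00111001 = 57
11011101 = 221
11101011 = 235
00011101 = 29
IP: 57.221.235.29


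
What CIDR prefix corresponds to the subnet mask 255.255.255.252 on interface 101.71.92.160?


Binary: 11111111.11111111.11111111.11111100
Count leading 1s
Prefix: /30


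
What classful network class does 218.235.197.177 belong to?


First octet: 218
Binary: 11011010
110xxxxx -> Class C (192-223)
Class C, default mask 255.255.255.0 (/24)


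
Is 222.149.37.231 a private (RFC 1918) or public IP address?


RFC 1918 private ranges:
  10.0.0.0/8 (10.0.0.0 - 10.255.255.255)
  172.16.0.0/12 (172.16.0.0 - 172.31.255.255)
  192.168.0.0/16 (192.168.0.0 - 192.168.255.255)
Public (not in any RFC 1918 range)


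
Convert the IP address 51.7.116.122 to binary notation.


51 = 00110011
7 = 00000111
116 = 01110100
122 = 01111010
Binary: 00110011.00000111.01110100.01111010


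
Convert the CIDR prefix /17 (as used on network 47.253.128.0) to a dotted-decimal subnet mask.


/17 means 17 network bits, 15 host bits
Binary: 11111111111111111000000000000000
Mask: 255.255.128.0


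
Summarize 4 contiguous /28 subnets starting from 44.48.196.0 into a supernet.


Original prefix: /28
Number of subnets: 4 = 2^2
New prefix = 28 - 2 = 26
Supernet: 44.48.196.0/26


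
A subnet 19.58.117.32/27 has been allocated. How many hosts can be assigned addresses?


Host bits = 32 - 27 = 5
Total addresses = 2^5 = 32
Usable = total - 2 (network and broadcast)
Usable hosts: 30


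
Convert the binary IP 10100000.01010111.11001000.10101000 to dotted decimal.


10100000 = 160
01010111 = 87
11001000 = 200
10101000 = 168
IP: 160.87.200.168


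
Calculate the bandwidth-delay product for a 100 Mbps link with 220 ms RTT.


BDP = bandwidth * RTT
= 100 Mbps * 220 ms
= 100 * 1e6 * 220 / 1000 bits
= 22000000 bits
= 2750000 bytes
= 2685.5469 KB
BDP = 22000000 bits (2750000 bytes)


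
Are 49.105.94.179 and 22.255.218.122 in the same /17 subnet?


Mask: 255.255.128.0
49.105.94.179 AND mask = 49.105.0.0
22.255.218.122 AND mask = 22.255.128.0
No, different subnets (49.105.0.0 vs 22.255.128.0)


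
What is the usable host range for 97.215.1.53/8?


Network: 97.0.0.0
Broadcast: 97.255.255.255
First usable = network + 1
Last usable = broadcast - 1
Range: 97.0.0.1 to 97.255.255.254


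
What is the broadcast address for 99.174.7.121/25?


Network: 99.174.7.0/25
Host bits = 7
Set all host bits to 1:
Broadcast: 99.174.7.127


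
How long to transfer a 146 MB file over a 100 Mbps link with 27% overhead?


Effective throughput = 100 * (1 - 27/100) = 73 Mbps
File size in Mb = 146 * 8 = 1168 Mb
Time = 1168 / 73
Time = 16 seconds


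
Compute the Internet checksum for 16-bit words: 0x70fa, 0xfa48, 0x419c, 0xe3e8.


Sum all words (with carry folding):
+ 0x70fa = 0x70fa
+ 0xfa48 = 0x6b43
+ 0x419c = 0xacdf
+ 0xe3e8 = 0x90c8
One's complement: ~0x90c8
Checksum = 0x6f37


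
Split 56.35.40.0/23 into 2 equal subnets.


New prefix = 23 + 1 = 24
Each subnet has 256 addresses
  56.35.40.0/24
  56.35.41.0/24
Subnets: 56.35.40.0/24, 56.35.41.0/24


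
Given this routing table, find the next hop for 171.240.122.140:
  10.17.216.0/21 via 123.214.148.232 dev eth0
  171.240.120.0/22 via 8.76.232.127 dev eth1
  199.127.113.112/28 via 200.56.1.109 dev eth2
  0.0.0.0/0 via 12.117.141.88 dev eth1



Longest prefix match for 171.240.122.140:
  /21 10.17.216.0: no
  /22 171.240.120.0: MATCH
  /28 199.127.113.112: no
  /0 0.0.0.0: MATCH
Selected: next-hop 8.76.232.127 via eth1 (matched /22)


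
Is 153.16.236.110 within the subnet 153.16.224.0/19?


Subnet network: 153.16.224.0
Test IP AND mask: 153.16.224.0
Yes, 153.16.236.110 is in 153.16.224.0/19


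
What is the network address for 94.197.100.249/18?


IP:   01011110.11000101.01100100.11111001
Mask: 11111111.11111111.11000000.00000000
AND operation:
Net:  01011110.11000101.01000000.00000000
Network: 94.197.64.0/18


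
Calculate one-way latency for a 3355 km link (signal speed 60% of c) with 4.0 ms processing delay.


Speed = 0.6 * 3e5 km/s = 180000 km/s
Propagation delay = 3355 / 180000 = 0.0186 s = 18.6389 ms
Processing delay = 4.0 ms
Total one-way latency = 22.6389 ms


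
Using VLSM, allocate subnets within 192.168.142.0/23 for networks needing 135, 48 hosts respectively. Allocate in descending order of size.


135 hosts -> /24 (254 usable): 192.168.142.0/24
48 hosts -> /26 (62 usable): 192.168.143.0/26
Allocation: 192.168.142.0/24 (135 hosts, 254 usable); 192.168.143.0/26 (48 hosts, 62 usable)


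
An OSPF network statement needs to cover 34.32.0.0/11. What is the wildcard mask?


Subnet mask: 255.224.0.0
Wildcard = 255.255.255.255 - subnet mask
255 - 255 = 0
255 - 224 = 31
255 - 0 = 255
255 - 0 = 255
Wildcard: 0.31.255.255


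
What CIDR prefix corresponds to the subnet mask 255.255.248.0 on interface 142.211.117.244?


Binary: 11111111.11111111.11111000.00000000
Count leading 1s
Prefix: /21


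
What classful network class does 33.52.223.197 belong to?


First octet: 33
Binary: 00100001
0xxxxxxx -> Class A (1-126)
Class A, default mask 255.0.0.0 (/8)


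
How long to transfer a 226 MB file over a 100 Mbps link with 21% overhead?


Effective throughput = 100 * (1 - 21/100) = 79 Mbps
File size in Mb = 226 * 8 = 1808 Mb
Time = 1808 / 79
Time = 22.8861 seconds


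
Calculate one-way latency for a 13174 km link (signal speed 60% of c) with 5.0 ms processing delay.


Speed = 0.6 * 3e5 km/s = 180000 km/s
Propagation delay = 13174 / 180000 = 0.0732 s = 73.1889 ms
Processing delay = 5.0 ms
Total one-way latency = 78.1889 ms


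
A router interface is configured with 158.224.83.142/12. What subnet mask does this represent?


/12 means 12 network bits, 20 host bits
Binary: 11111111111100000000000000000000
Mask: 255.240.0.0


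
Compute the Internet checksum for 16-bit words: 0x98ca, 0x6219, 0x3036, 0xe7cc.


Sum all words (with carry folding):
+ 0x98ca = 0x98ca
+ 0x6219 = 0xfae3
+ 0x3036 = 0x2b1a
+ 0xe7cc = 0x12e7
One's complement: ~0x12e7
Checksum = 0xed18


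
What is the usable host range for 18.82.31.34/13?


Network: 18.80.0.0
Broadcast: 18.87.255.255
First usable = network + 1
Last usable = broadcast - 1
Range: 18.80.0.1 to 18.87.255.254


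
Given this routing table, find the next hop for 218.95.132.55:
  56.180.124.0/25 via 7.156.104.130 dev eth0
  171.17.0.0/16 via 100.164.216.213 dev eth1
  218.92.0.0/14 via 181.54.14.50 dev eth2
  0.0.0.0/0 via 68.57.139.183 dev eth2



Longest prefix match for 218.95.132.55:
  /25 56.180.124.0: no
  /16 171.17.0.0: no
  /14 218.92.0.0: MATCH
  /0 0.0.0.0: MATCH
Selected: next-hop 181.54.14.50 via eth2 (matched /14)


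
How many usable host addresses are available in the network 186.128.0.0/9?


Host bits = 32 - 9 = 23
Total addresses = 2^23 = 8388608
Usable = total - 2 (network and broadcast)
Usable hosts: 8388606


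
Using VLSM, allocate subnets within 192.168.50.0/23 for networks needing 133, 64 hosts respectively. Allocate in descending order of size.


133 hosts -> /24 (254 usable): 192.168.50.0/24
64 hosts -> /25 (126 usable): 192.168.51.0/25
Allocation: 192.168.50.0/24 (133 hosts, 254 usable); 192.168.51.0/25 (64 hosts, 126 usable)


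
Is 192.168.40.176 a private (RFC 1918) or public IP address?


RFC 1918 private ranges:
  10.0.0.0/8 (10.0.0.0 - 10.255.255.255)
  172.16.0.0/12 (172.16.0.0 - 172.31.255.255)
  192.168.0.0/16 (192.168.0.0 - 192.168.255.255)
Private (in 192.168.0.0/16)


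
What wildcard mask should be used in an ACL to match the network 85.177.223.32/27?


Subnet mask: 255.255.255.224
Wildcard = 255.255.255.255 - subnet mask
255 - 255 = 0
255 - 255 = 0
255 - 255 = 0
255 - 224 = 31
Wildcard: 0.0.0.31


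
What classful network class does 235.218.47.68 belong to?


First octet: 235
Binary: 11101011
1110xxxx -> Class D (224-239)
Class D (multicast), default mask N/A


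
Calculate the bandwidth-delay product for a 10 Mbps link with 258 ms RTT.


BDP = bandwidth * RTT
= 10 Mbps * 258 ms
= 10 * 1e6 * 258 / 1000 bits
= 2580000 bits
= 322500 bytes
= 314.9414 KB
BDP = 2580000 bits (322500 bytes)


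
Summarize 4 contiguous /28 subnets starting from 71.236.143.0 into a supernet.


Original prefix: /28
Number of subnets: 4 = 2^2
New prefix = 28 - 2 = 26
Supernet: 71.236.143.0/26


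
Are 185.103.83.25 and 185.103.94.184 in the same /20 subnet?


Mask: 255.255.240.0
185.103.83.25 AND mask = 185.103.80.0
185.103.94.184 AND mask = 185.103.80.0
Yes, same subnet (185.103.80.0)


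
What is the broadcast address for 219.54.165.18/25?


Network: 219.54.165.0/25
Host bits = 7
Set all host bits to 1:
Broadcast: 219.54.165.127


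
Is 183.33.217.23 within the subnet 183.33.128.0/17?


Subnet network: 183.33.128.0
Test IP AND mask: 183.33.128.0
Yes, 183.33.217.23 is in 183.33.128.0/17


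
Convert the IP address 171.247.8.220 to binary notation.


171 = 10101011
247 = 11110111
8 = 00001000
220 = 11011100
Binary: 10101011.11110111.00001000.11011100


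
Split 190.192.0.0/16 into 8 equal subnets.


New prefix = 16 + 3 = 19
Each subnet has 8192 addresses
  190.192.0.0/19
  190.192.32.0/19
  190.192.64.0/19
  190.192.96.0/19
  190.192.128.0/19
  190.192.160.0/19
  190.192.192.0/19
  190.192.224.0/19
Subnets: 190.192.0.0/19, 190.192.32.0/19, 190.192.64.0/19, 190.192.96.0/19, 190.192.128.0/19, 190.192.160.0/19, 190.192.192.0/19, 190.192.224.0/19


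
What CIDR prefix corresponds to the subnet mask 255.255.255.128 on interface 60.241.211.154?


Binary: 11111111.11111111.11111111.10000000
Count leading 1s
Prefix: /25


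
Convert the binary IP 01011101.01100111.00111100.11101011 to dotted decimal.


01011101 = 93
01100111 = 103
00111100 = 60
11101011 = 235
IP: 93.103.60.235


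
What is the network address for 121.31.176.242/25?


IP:   01111001.00011111.10110000.11110010
Mask: 11111111.11111111.11111111.10000000
AND operation:
Net:  01111001.00011111.10110000.10000000
Network: 121.31.176.128/25


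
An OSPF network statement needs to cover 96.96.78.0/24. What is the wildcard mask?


Subnet mask: 255.255.255.0
Wildcard = 255.255.255.255 - subnet mask
255 - 255 = 0
255 - 255 = 0
255 - 255 = 0
255 - 0 = 255
Wildcard: 0.0.0.255


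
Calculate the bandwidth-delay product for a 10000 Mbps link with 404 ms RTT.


BDP = bandwidth * RTT
= 10000 Mbps * 404 ms
= 10000 * 1e6 * 404 / 1000 bits
= 4040000000 bits
= 505000000 bytes
= 493164.0625 KB
BDP = 4040000000 bits (505000000 bytes)


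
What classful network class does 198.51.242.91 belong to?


First octet: 198
Binary: 11000110
110xxxxx -> Class C (192-223)
Class C, default mask 255.255.255.0 (/24)


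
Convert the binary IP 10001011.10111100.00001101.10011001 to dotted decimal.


10001011 = 139
10111100 = 188
00001101 = 13
10011001 = 153
IP: 139.188.13.153


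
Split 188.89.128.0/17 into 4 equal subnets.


New prefix = 17 + 2 = 19
Each subnet has 8192 addresses
  188.89.128.0/19
  188.89.160.0/19
  188.89.192.0/19
  188.89.224.0/19
Subnets: 188.89.128.0/19, 188.89.160.0/19, 188.89.192.0/19, 188.89.224.0/19
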